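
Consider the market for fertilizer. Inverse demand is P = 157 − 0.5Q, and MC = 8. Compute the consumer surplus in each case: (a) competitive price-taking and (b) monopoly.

Perfect competition: P = MC = 8, so 157 − 0.5Q = 8 and Q = 298.
CS = ½·(157 − 8)·298 = 22201.
The monopolist equates marginal revenue to marginal cost: 157 − Q = 8, so Q = 149. From demand, P = 82.5.
CS = ½·(157 − 82.5)·149 = 5550.25.

Competition: CS = 22201; Monopoly: CS = 5550.25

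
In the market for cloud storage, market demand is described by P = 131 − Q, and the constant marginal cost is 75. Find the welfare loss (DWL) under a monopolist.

DWL = 392

Competitive firms price at marginal cost: P = 75, giving Q = 56.
The monopolist equates marginal revenue to marginal cost: 131 − 2Q = 75, so Q = 28. From demand, P = 103.
DWL is the triangle between Q = 28 and Q = 56: ½·(56 − 28)·(103 − 75) = 392.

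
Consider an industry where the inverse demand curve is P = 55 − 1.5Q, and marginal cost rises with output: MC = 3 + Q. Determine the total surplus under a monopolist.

The monopolist equates marginal revenue to marginal cost: 55 − 3Q = 3 + Q, so Q = 13. From demand, P = 35.5.
CS = ½·(55 − 35.5)·13 = 126.75; PS = (35.5·13 − 3·13 − ½·1·13²) = 338; TS = 464.75.

TS = 464.75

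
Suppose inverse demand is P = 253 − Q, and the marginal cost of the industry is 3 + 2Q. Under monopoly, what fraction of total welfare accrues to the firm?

Monopoly sets MR = MC: 253 − 2Q = 3 + 2Q ⇒ Q = 62.5, P = 253 − 62.5 = 190.5.
CS = ½·(253 − 190.5)·62.5 = 1953.125.
PS = P·Q − VC(Q) = 190.5·62.5 − (3·62.5 + ½·2·62.5²) = 7812.5.
Share captured = PS/TS = 7812.5/9765.625 = 0.8.

PS/TS = 0.8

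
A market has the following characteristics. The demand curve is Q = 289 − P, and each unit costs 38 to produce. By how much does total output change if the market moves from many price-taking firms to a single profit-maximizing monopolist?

Inverting demand: P = 289 − Q.
Perfect competition: P = MC = 38, so 289 − Q = 38 and Q = 251.
Monopoly sets MR = MC: 289 − 2Q = 38 ⇒ Q = 125.5, P = 289 − 125.5 = 163.5.
Change in total output: 125.5 − 251 = −125.5.

Q falls by 125.5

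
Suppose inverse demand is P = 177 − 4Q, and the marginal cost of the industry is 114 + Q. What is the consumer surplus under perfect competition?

CS = 317.52

Competitive equilibrium sets price equal to marginal cost: 177 − 4Q = 114 + Q, so Q = 12.6 and P = 126.6.
CS = ½·(177 − 126.6)·12.6 = 317.52.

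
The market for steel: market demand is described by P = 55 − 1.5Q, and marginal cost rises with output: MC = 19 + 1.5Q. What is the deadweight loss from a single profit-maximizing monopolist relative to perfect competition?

Under competition P = MC: 55 − 1.5Q = 19 + 1.5Q ⇒ Q = 12, P = 37.
The monopolist equates marginal revenue to marginal cost: 55 − 3Q = 19 + 1.5Q, so Q = 8. From demand, P = 43.
CS = ½·(55 − 37)·12 = 108; PS = (37·12 − 19·12 − ½·1.5·12²) = 108; TS = 216.
CS = ½·(55 − 43)·8 = 48; PS = (43·8 − 19·8 − ½·1.5·8²) = 144; TS = 192.
DWL = 216 − 192 = 24.

DWL = 24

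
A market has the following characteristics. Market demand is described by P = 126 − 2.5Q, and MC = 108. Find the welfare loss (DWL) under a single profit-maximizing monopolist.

Perfect competition: P = MC = 108, so 126 − 2.5Q = 108 and Q = 7.2.
The monopolist equates marginal revenue to marginal cost: 126 − 5Q = 108, so Q = 3.6. From demand, P = 117.
DWL is the triangle between Q = 3.6 and Q = 7.2: ½·(7.2 − 3.6)·(117 − 108) = 16.2.

DWL = 16.2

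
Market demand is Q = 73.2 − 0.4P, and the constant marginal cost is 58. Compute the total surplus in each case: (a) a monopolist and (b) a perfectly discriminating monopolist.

Monopoly: TS = 2343.75; Perfect PD: TS = 3125

Inverting demand: P = 183 − 2.5Q.
The monopolist equates marginal revenue to marginal cost: 183 − 5Q = 58, so Q = 25. From demand, P = 120.5.
CS = ½·(183 − 120.5)·25 = 781.25; PS = (120.5 − 58)·25 = 1562.5; TS = 2343.75.
With perfect price discrimination, output is the efficient level Q = 50 (where demand meets MC), but every buyer pays their willingness to pay: CS = 0 and PS = total surplus.
TS = 3125 (equal to competitive TS).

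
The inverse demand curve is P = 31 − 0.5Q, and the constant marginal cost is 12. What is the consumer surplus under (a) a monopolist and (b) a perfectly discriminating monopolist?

A monopolist chooses Q where MR = MC. MR = 31 − Q; setting this equal to 12 gives Q = 19 and P = 21.5.
CS = ½·(31 − 21.5)·19 = 90.25.
With perfect price discrimination, output is the efficient level Q = 38 (where demand meets MC), but every buyer pays their willingness to pay: CS = 0 and PS = total surplus.
CS = 0.

Monopoly: CS = 90.25; Perfect PD: CS = 0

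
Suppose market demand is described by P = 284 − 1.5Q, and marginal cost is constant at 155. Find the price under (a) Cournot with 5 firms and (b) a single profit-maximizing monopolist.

Cournot with 5 identical firms: the symmetric best-response condition is 284 − 9q = 155. Each firm produces q = 43/3, total output Q = 215/3, price P = 176.5.
Monopoly sets MR = MC: 284 − 3Q = 155 ⇒ Q = 43, P = 284 − 1.5·43 = 219.5.

Cournot: P = 176.5; Monopoly: P = 219.5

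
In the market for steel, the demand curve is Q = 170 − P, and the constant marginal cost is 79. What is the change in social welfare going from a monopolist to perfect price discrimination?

Social welfare rises by 1035.125

Inverting demand: P = 170 − Q.
Monopoly sets MR = MC: 170 − 2Q = 79 ⇒ Q = 45.5, P = 170 − 45.5 = 124.5.
CS = ½·(170 − 124.5)·45.5 = 1035.125; PS = (124.5 − 79)·45.5 = 2070.25; TS = 3105.375.
Under first-degree price discrimination the firm charges each unit its demand price and produces up to where P = MC, i.e. Q = 91. Consumer surplus is zero; producer surplus equals total surplus.
TS = 4140.5 (equal to competitive TS).
Change in social welfare: 4140.5 − 3105.375 = 1035.125.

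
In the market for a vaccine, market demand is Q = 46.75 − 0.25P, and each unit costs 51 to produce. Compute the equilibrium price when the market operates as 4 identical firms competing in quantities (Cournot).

Inverting demand: P = 187 − 4Q.
With 4 symmetric Cournot firms, each firm's FOC gives 187 − 20q = 51, so q = 6.8, Q = 4·6.8 = 27.2, and P = 78.2.

P = 78.2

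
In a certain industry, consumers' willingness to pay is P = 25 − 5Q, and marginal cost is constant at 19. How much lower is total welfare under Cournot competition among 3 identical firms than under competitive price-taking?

Competitive firms price at marginal cost: P = 19, giving Q = 1.2.
CS = ½·(25 − 19)·1.2 = 3.6; PS = (19 − 19)·1.2 = 0; TS = 3.6.
With 3 symmetric Cournot firms, each firm's FOC gives 25 − 20q = 19, so q = 0.3, Q = 3·0.3 = 0.9, and P = 20.5.
CS = ½·(25 − 20.5)·0.9 = 2.025; PS = (20.5 − 19)·0.9 = 1.35; TS = 3.375.
Change in total welfare: 3.375 − 3.6 = −0.225.

Total welfare falls by 0.225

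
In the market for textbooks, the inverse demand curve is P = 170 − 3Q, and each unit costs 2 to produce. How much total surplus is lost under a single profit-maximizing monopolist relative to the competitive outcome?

Competitive firms price at marginal cost: P = 2, giving Q = 56.
The monopolist equates marginal revenue to marginal cost: 170 − 6Q = 2, so Q = 28. From demand, P = 86.
DWL is the triangle between Q = 28 and Q = 56: ½·(56 − 28)·(86 − 2) = 1176.

DWL = 1176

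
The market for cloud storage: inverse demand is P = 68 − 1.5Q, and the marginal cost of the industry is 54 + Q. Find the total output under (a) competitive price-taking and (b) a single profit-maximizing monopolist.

Under competition P = MC: 68 − 1.5Q = 54 + Q ⇒ Q = 5.6, P = 59.6.
A monopolist chooses Q where MR = MC. MR = 68 − 3Q; setting this equal to 54 + Q gives Q = 3.5 and P = 62.75.

Competition: Q = 5.6; Monopoly: Q = 3.5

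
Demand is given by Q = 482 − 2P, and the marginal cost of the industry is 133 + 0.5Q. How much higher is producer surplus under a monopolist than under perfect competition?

Inverting demand: P = 241 − 0.5Q.
Under competition P = MC: 241 − 0.5Q = 133 + 0.5Q ⇒ Q = 108, P = 187.
PS = P·Q − VC(Q) = 187·108 − (133·108 + ½·0.5·108²) = 2916.
A monopolist chooses Q where MR = MC. MR = 241 − Q; setting this equal to 133 + 0.5Q gives Q = 72 and P = 205.
PS = P·Q − VC(Q) = 205·72 − (133·72 + ½·0.5·72²) = 3888.
Change in producer surplus: 3888 − 2916 = 972.

PS rises by 972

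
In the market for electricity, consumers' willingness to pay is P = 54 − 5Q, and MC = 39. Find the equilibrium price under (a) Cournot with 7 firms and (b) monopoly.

Cournot with 7 identical firms: the symmetric best-response condition is 54 − 40q = 39. Each firm produces q = 0.375, total output Q = 2.625, price P = 40.875.
The monopolist equates marginal revenue to marginal cost: 54 − 10Q = 39, so Q = 1.5. From demand, P = 46.5.

Cournot: P = 40.875; Monopoly: P = 46.5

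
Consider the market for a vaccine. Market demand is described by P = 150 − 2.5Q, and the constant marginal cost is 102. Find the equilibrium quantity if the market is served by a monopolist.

Q = 9.6

A monopolist chooses Q where MR = MC. MR = 150 − 5Q; setting this equal to 102 gives Q = 9.6 and P = 126.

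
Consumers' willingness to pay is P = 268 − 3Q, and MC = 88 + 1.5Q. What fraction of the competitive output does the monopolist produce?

A monopolist chooses Q where MR = MC. MR = 268 − 6Q; setting this equal to 88 + 1.5Q gives Q = 24 and P = 196.
Competitive equilibrium sets price equal to marginal cost: 268 − 3Q = 88 + 1.5Q, so Q = 40 and P = 148.
Ratio Q_m/Q_c = 24/40 = 0.6.

Q_m/Q_c = 0.6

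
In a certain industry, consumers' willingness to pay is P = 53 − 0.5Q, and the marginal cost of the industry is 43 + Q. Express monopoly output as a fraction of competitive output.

Monopoly sets MR = MC: 53 − Q = 43 + Q ⇒ Q = 5, P = 53 − 0.5·5 = 50.5.
Under competition P = MC: 53 − 0.5Q = 43 + Q ⇒ Q = 20/3, P = 149/3.
Ratio Q_m/Q_c = 5/(20/3) = 0.75.

Q_m/Q_c = 0.75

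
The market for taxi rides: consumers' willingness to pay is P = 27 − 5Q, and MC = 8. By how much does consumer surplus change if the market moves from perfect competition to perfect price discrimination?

CS falls by 36.1

Under competition P = MC = 8, so Q = (27 − 8)/5 = 3.8.
CS = ½·(27 − 8)·3.8 = 36.1.
A perfectly discriminating monopolist sells every unit with P(Q) ≥ MC(Q), so output equals the competitive quantity Q = 3.8. Each buyer pays their reservation price, so CS = 0 and the firm captures all surplus.
CS = 0.
Change in consumer surplus: 0 − 36.1 = −36.1.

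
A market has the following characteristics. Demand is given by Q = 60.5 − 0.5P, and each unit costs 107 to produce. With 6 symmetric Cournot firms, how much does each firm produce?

q_i = 1

Inverting demand: P = 121 − 2Q.
In a 6-firm Cournot equilibrium, symmetry and the first-order condition give q = (121 − 107)/(14) = 1. So Q = 6 and P = 109.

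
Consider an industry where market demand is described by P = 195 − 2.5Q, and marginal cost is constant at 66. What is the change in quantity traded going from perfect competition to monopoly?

Quantity traded falls by 25.8

Perfect competition: P = MC = 66, so 195 − 2.5Q = 66 and Q = 51.6.
The monopolist equates marginal revenue to marginal cost: 195 − 5Q = 66, so Q = 25.8. From demand, P = 130.5.
Change in quantity traded: 25.8 − 51.6 = −25.8.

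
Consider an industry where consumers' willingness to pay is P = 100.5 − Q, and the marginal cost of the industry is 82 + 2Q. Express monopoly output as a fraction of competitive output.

The monopolist equates marginal revenue to marginal cost: 100.5 − 2Q = 82 + 2Q, so Q = 4.625. From demand, P = 95.875.
Under competition P = MC: 100.5 − Q = 82 + 2Q ⇒ Q = 37/6, P = 283/3.
Ratio Q_m/Q_c = 4.625/(37/6) = 0.75.

Q_m/Q_c = 0.75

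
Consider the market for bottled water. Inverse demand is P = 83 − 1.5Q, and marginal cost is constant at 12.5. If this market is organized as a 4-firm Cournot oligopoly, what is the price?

In a 4-firm Cournot equilibrium, symmetry and the first-order condition give q = (83 − 12.5)/(7.5) = 9.4. So Q = 37.6 and P = 26.6.

P = 26.6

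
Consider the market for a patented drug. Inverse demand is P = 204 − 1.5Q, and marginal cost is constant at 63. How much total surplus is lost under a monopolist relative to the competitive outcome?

Competitive firms price at marginal cost: P = 63, giving Q = 94.
A monopolist chooses Q where MR = MC. MR = 204 − 3Q; setting this equal to 63 gives Q = 47 and P = 133.5.
DWL is the triangle between Q = 47 and Q = 94: ½·(94 − 47)·(133.5 − 63) = 1656.75.

DWL = 1656.75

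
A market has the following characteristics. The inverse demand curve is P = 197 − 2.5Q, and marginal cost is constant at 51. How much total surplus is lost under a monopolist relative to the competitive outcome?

Perfect competition: P = MC = 51, so 197 − 2.5Q = 51 and Q = 58.4.
Monopoly sets MR = MC: 197 − 5Q = 51 ⇒ Q = 29.2, P = 197 − 2.5·29.2 = 124.
DWL is the triangle between Q = 29.2 and Q = 58.4: ½·(58.4 − 29.2)·(124 − 51) = 1065.8.

DWL = 1065.8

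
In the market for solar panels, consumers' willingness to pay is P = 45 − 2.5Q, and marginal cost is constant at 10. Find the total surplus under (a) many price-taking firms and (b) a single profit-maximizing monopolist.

Perfect competition: P = MC = 10, so 45 − 2.5Q = 10 and Q = 14.
CS = ½·(45 − 10)·14 = 245; PS = (10 − 10)·14 = 0; TS = 245.
The monopolist equates marginal revenue to marginal cost: 45 − 5Q = 10, so Q = 7. From demand, P = 27.5.
CS = ½·(45 − 27.5)·7 = 61.25; PS = (27.5 − 10)·7 = 122.5; TS = 183.75.

Competition: TS = 245; Monopoly: TS = 183.75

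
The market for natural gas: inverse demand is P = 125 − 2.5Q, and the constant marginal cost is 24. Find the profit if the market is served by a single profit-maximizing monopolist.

Profit = 1020.1

The monopolist equates marginal revenue to marginal cost: 125 − 5Q = 24, so Q = 20.2. From demand, P = 74.5.
Profit = (74.5 − 24)·20.2 = 1020.1.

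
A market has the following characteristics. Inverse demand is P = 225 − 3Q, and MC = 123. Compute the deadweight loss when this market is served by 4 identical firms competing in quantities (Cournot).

DWL = 69.36

Perfect competition: P = MC = 123, so 225 − 3Q = 123 and Q = 34.
With 4 symmetric Cournot firms, each firm's FOC gives 225 − 15q = 123, so q = 6.8, Q = 4·6.8 = 27.2, and P = 143.4.
DWL is the triangle between Q = 27.2 and Q = 34: ½·(34 − 27.2)·(143.4 − 123) = 69.36.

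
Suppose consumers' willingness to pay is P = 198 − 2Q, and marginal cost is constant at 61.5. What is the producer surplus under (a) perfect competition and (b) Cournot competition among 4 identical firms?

Competition: PS = 0; Cournot: PS = 1490.58

Perfect competition: P = MC = 61.5, so 198 − 2Q = 61.5 and Q = 68.25.
PS = (61.5 − 61.5)·68.25 = 0.
In a 4-firm Cournot equilibrium, symmetry and the first-order condition give q = (198 − 61.5)/(10) = 13.65. So Q = 54.6 and P = 88.8.
PS = (88.8 − 61.5)·54.6 = 1490.58.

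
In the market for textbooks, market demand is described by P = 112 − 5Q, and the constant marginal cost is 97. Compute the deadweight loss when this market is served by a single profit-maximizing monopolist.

DWL = 5.625

Competitive firms price at marginal cost: P = 97, giving Q = 3.
A monopolist chooses Q where MR = MC. MR = 112 − 10Q; setting this equal to 97 gives Q = 1.5 and P = 104.5.
DWL is the triangle between Q = 1.5 and Q = 3: ½·(3 − 1.5)·(104.5 − 97) = 5.625.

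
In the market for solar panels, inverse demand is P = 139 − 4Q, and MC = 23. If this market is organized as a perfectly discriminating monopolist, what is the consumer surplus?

With perfect price discrimination, output is the efficient level Q = 29 (where demand meets MC), but every buyer pays their willingness to pay: CS = 0 and PS = total surplus.
CS = 0.

CS = 0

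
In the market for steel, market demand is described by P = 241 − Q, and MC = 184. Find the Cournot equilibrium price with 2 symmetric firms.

In a 2-firm Cournot equilibrium, symmetry and the first-order condition give q = (241 − 184)/(3) = 19. So Q = 38 and P = 203.

P = 203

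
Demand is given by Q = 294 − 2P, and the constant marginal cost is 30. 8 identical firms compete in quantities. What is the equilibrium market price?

P = 43

Inverting demand: P = 147 − 0.5Q.
Cournot with 8 identical firms: the symmetric best-response condition is 147 − 4.5q = 30. Each firm produces q = 26, total output Q = 208, price P = 43.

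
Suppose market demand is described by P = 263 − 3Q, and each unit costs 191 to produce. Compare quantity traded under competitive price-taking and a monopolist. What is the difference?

Under competition P = MC = 191, so Q = (263 − 191)/3 = 24.
Monopoly sets MR = MC: 263 − 6Q = 191 ⇒ Q = 12, P = 263 − 3·12 = 227.
Change in quantity traded: 12 − 24 = −12.

Quantity traded falls by 12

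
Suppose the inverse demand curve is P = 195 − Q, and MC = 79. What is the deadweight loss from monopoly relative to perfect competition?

Competitive firms price at marginal cost: P = 79, giving Q = 116.
A monopolist chooses Q where MR = MC. MR = 195 − 2Q; setting this equal to 79 gives Q = 58 and P = 137.
DWL is the triangle between Q = 58 and Q = 116: ½·(116 − 58)·(137 − 79) = 1682.

DWL = 1682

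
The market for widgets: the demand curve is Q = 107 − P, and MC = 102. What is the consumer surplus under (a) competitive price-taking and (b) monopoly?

Inverting demand: P = 107 − Q.
Competitive firms price at marginal cost: P = 102, giving Q = 5.
CS = ½·(107 − 102)·5 = 12.5.
The monopolist equates marginal revenue to marginal cost: 107 − 2Q = 102, so Q = 2.5. From demand, P = 104.5.
CS = ½·(107 − 104.5)·2.5 = 3.125.

Competition: CS = 12.5; Monopoly: CS = 3.125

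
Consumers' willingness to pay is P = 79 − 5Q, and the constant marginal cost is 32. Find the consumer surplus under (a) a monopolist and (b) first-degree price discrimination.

A monopolist chooses Q where MR = MC. MR = 79 − 10Q; setting this equal to 32 gives Q = 4.7 and P = 55.5.
CS = ½·(79 − 55.5)·4.7 = 55.225.
With perfect price discrimination, output is the efficient level Q = 9.4 (where demand meets MC), but every buyer pays their willingness to pay: CS = 0 and PS = total surplus.
CS = 0.

Monopoly: CS = 55.225; Perfect PD: CS = 0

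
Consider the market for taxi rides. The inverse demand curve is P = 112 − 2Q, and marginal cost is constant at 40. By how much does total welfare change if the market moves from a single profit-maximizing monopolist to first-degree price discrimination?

Monopoly sets MR = MC: 112 − 4Q = 40 ⇒ Q = 18, P = 112 − 2·18 = 76.
CS = ½·(112 − 76)·18 = 324; PS = (76 − 40)·18 = 648; TS = 972.
A perfectly discriminating monopolist sells every unit with P(Q) ≥ MC(Q), so output equals the competitive quantity Q = 36. Each buyer pays their reservation price, so CS = 0 and the firm captures all surplus.
TS = 1296 (equal to competitive TS).
Change in total welfare: 1296 − 972 = 324.

TS rises by 324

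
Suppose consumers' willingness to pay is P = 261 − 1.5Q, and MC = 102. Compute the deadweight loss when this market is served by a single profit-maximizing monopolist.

DWL = 2106.75

Competitive firms price at marginal cost: P = 102, giving Q = 106.
A monopolist chooses Q where MR = MC. MR = 261 − 3Q; setting this equal to 102 gives Q = 53 and P = 181.5.
DWL is the triangle between Q = 53 and Q = 106: ½·(106 − 53)·(181.5 − 102) = 2106.75.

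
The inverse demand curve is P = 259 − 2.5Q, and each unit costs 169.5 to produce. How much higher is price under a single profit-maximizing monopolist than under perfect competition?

Under competition P = MC = 169.5, so Q = (259 − 169.5)/2.5 = 35.8.
A monopolist chooses Q where MR = MC. MR = 259 − 5Q; setting this equal to 169.5 gives Q = 17.9 and P = 214.25.
Change in price: 214.25 − 169.5 = 44.75.

Price rises by 44.75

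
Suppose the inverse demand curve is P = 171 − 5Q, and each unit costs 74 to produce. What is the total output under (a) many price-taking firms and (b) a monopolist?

Perfect competition: P = MC = 74, so 171 − 5Q = 74 and Q = 19.4.
The monopolist equates marginal revenue to marginal cost: 171 − 10Q = 74, so Q = 9.7. From demand, P = 122.5.

Competition: Q = 19.4; Monopoly: Q = 9.7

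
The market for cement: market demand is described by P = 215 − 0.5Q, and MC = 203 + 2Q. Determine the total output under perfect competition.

Competitive equilibrium sets price equal to marginal cost: 215 − 0.5Q = 203 + 2Q, so Q = 4.8 and P = 212.6.

Q = 4.8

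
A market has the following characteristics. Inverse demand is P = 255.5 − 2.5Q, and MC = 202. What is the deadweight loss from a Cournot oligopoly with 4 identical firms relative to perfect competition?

DWL = 22.898

Competitive firms price at marginal cost: P = 202, giving Q = 21.4.
Cournot with 4 identical firms: the symmetric best-response condition is 255.5 − 12.5q = 202. Each firm produces q = 4.28, total output Q = 17.12, price P = 212.7.
DWL is the triangle between Q = 17.12 and Q = 21.4: ½·(21.4 − 17.12)·(212.7 − 202) = 22.898.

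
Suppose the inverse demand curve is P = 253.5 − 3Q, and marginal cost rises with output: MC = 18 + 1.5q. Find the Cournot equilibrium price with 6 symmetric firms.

Cournot with 6 identical firms: the symmetric best-response condition is 253.5 − 21q = 18 + 1.5q. Each firm produces q = 157/15, total output Q = 62.8, price P = 65.1.

P = 65.1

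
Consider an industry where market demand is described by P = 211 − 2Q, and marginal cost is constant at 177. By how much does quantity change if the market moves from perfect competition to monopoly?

Quantity falls by 8.5

Under competition P = MC = 177, so Q = (211 − 177)/2 = 17.
Monopoly sets MR = MC: 211 − 4Q = 177 ⇒ Q = 8.5, P = 211 − 2·8.5 = 194.
Change in quantity: 8.5 − 17 = −8.5.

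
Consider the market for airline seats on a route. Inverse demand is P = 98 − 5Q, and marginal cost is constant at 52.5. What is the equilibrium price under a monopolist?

A monopolist chooses Q where MR = MC. MR = 98 − 10Q; setting this equal to 52.5 gives Q = 4.55 and P = 75.25.

P = 75.25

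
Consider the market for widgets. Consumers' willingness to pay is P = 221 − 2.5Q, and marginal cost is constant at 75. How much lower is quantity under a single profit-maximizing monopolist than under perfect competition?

Quantity falls by 29.2

Perfect competition: P = MC = 75, so 221 − 2.5Q = 75 and Q = 58.4.
Monopoly sets MR = MC: 221 − 5Q = 75 ⇒ Q = 29.2, P = 221 − 2.5·29.2 = 148.
Change in quantity: 29.2 − 58.4 = −29.2.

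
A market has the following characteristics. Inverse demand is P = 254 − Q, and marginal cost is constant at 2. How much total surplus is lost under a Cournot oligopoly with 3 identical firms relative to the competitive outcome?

DWL = 1984.5

Under competition P = MC = 2, so Q = (254 − 2)/1 = 252.
In a 3-firm Cournot equilibrium, symmetry and the first-order condition give q = (254 − 2)/(4) = 63. So Q = 189 and P = 65.
DWL is the triangle between Q = 189 and Q = 252: ½·(252 − 189)·(65 − 2) = 1984.5.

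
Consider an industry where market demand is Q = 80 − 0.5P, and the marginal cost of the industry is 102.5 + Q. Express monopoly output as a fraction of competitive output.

Inverting demand: P = 160 − 2Q.
The monopolist equates marginal revenue to marginal cost: 160 − 4Q = 102.5 + Q, so Q = 11.5. From demand, P = 137.
Under competition P = MC: 160 − 2Q = 102.5 + Q ⇒ Q = 115/6, P = 365/3.
Ratio Q_m/Q_c = 11.5/(115/6) = 0.6.

Q_m/Q_c = 0.6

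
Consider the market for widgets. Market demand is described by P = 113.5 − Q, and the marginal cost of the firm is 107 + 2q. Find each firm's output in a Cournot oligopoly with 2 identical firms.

q_i = 1.3

With 2 symmetric Cournot firms, each firm's FOC gives 113.5 − 3q = 107 + 2q, so q = 1.3, Q = 2·1.3 = 2.6, and P = 110.9.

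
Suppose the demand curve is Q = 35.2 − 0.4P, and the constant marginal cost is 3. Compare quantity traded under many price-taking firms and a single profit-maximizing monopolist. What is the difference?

Inverting demand: P = 88 − 2.5Q.
Perfect competition: P = MC = 3, so 88 − 2.5Q = 3 and Q = 34.
The monopolist equates marginal revenue to marginal cost: 88 − 5Q = 3, so Q = 17. From demand, P = 45.5.
Change in quantity traded: 17 − 34 = −17.

Quantity traded falls by 17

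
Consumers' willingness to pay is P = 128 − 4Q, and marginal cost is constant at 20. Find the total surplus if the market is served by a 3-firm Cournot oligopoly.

Cournot with 3 identical firms: the symmetric best-response condition is 128 − 16q = 20. Each firm produces q = 6.75, total output Q = 20.25, price P = 47.
CS = ½·(128 − 47)·20.25 = 820.125; PS = (47 − 20)·20.25 = 546.75; TS = 1366.875.

TS = 1366.875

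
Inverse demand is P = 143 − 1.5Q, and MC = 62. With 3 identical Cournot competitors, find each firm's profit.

Cournot with 3 identical firms: the symmetric best-response condition is 143 − 6q = 62. Each firm produces q = 13.5, total output Q = 40.5, price P = 82.25.
Each firm's profit = (82.25 − 62)·13.5 = 273.375.

π_i = 273.375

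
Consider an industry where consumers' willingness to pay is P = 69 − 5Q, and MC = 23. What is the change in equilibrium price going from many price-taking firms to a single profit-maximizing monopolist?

Competitive firms price at marginal cost: P = 23, giving Q = 9.2.
A monopolist chooses Q where MR = MC. MR = 69 − 10Q; setting this equal to 23 gives Q = 4.6 and P = 46.
Change in equilibrium price: 46 − 23 = 23.

Equilibrium price rises by 23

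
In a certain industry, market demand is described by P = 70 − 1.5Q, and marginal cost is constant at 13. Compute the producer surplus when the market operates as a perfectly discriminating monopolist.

PS = 1083

A perfectly discriminating monopolist sells every unit with P(Q) ≥ MC(Q), so output equals the competitive quantity Q = 38. Each buyer pays their reservation price, so CS = 0 and the firm captures all surplus.
PS = ½·(70 − 13)·38 = 1083.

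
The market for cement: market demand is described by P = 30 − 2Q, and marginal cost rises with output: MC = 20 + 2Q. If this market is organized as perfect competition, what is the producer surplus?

PS = 6.25

Competitive equilibrium sets price equal to marginal cost: 30 − 2Q = 20 + 2Q, so Q = 2.5 and P = 25.
PS = P·Q − VC(Q) = 25·2.5 − (20·2.5 + ½·2·2.5²) = 6.25.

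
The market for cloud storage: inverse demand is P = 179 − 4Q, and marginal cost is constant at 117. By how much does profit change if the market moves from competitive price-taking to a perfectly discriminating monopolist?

Competitive firms price at marginal cost: P = 117, giving Q = 15.5.
Profit = (117 − 117)·15.5 = 0.
Under first-degree price discrimination the firm charges each unit its demand price and produces up to where P = MC, i.e. Q = 15.5. Consumer surplus is zero; producer surplus equals total surplus.
PS equals the full surplus area, 480.5. Profit = 480.5 = 480.5.
Change in profit: 480.5 − 0 = 480.5.

π rises by 480.5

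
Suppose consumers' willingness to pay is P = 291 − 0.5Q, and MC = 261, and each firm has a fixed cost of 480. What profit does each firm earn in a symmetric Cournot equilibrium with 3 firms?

π_i = −367.5

With 3 symmetric Cournot firms, each firm's FOC gives 291 − 2q = 261, so q = 15, Q = 3·15 = 45, and P = 268.5.
Each firm's profit = (268.5 − 261)·15 − 480 = −367.5.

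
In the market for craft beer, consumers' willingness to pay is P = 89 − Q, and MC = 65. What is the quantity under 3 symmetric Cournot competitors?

Q = 18

With 3 symmetric Cournot firms, each firm's FOC gives 89 − 4q = 65, so q = 6, Q = 3·6 = 18, and P = 71.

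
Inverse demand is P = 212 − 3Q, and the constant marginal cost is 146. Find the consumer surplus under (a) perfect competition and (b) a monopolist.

Competitive firms price at marginal cost: P = 146, giving Q = 22.
CS = ½·(212 − 146)·22 = 726.
Monopoly sets MR = MC: 212 − 6Q = 146 ⇒ Q = 11, P = 212 − 3·11 = 179.
CS = ½·(212 − 179)·11 = 181.5.

Competition: CS = 726; Monopoly: CS = 181.5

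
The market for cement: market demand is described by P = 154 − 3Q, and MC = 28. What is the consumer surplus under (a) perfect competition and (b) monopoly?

Competitive firms price at marginal cost: P = 28, giving Q = 42.
CS = ½·(154 − 28)·42 = 2646.
Monopoly sets MR = MC: 154 − 6Q = 28 ⇒ Q = 21, P = 154 − 3·21 = 91.
CS = ½·(154 − 91)·21 = 661.5.

Competition: CS = 2646; Monopoly: CS = 661.5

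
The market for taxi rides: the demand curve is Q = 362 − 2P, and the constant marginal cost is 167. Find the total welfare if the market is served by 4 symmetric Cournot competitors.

Inverting demand: P = 181 − 0.5Q.
In a 4-firm Cournot equilibrium, symmetry and the first-order condition give q = (181 − 167)/(2.5) = 5.6. So Q = 22.4 and P = 169.8.
CS = ½·(181 − 169.8)·22.4 = 125.44; PS = (169.8 − 167)·22.4 = 62.72; TS = 188.16.

TS = 188.16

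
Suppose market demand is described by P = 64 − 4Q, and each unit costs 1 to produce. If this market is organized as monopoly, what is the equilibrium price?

The monopolist equates marginal revenue to marginal cost: 64 − 8Q = 1, so Q = 7.875. From demand, P = 32.5.

P = 32.5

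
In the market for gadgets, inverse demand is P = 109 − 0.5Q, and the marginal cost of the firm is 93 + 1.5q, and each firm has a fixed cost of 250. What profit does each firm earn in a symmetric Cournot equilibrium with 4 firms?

π_i = −230

Cournot with 4 identical firms: the symmetric best-response condition is 109 − 2.5q = 93 + 1.5q. Each firm produces q = 4, total output Q = 16, price P = 101.
Each firm's profit = 101·4 − (93·4 + ½·1.5·4²) − 250 = −230.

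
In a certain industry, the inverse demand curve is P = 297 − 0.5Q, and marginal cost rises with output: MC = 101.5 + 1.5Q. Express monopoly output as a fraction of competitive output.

Q_m/Q_c = 0.8

Monopoly sets MR = MC: 297 − Q = 101.5 + 1.5Q ⇒ Q = 78.2, P = 297 − 0.5·78.2 = 257.9.
Competitive equilibrium sets price equal to marginal cost: 297 − 0.5Q = 101.5 + 1.5Q, so Q = 97.75 and P = 248.125.
Ratio Q_m/Q_c = 78.2/97.75 = 0.8.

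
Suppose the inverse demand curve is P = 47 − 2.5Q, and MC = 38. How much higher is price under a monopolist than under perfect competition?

Competitive firms price at marginal cost: P = 38, giving Q = 3.6.
A monopolist chooses Q where MR = MC. MR = 47 − 5Q; setting this equal to 38 gives Q = 1.8 and P = 42.5.
Change in price: 42.5 − 38 = 4.5.

P rises by 4.5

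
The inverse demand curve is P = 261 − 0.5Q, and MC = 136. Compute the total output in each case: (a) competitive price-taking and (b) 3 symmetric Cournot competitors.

Perfect competition: P = MC = 136, so 261 − 0.5Q = 136 and Q = 250.
In a 3-firm Cournot equilibrium, symmetry and the first-order condition give q = (261 − 136)/(2) = 62.5. So Q = 187.5 and P = 167.25.

Competition: Q = 250; Cournot: Q = 187.5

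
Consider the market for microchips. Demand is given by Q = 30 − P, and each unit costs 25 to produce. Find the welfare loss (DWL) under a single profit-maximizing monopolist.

DWL = 3.125

Inverting demand: P = 30 − Q.
Under competition P = MC = 25, so Q = (30 − 25)/1 = 5.
A monopolist chooses Q where MR = MC. MR = 30 − 2Q; setting this equal to 25 gives Q = 2.5 and P = 27.5.
DWL is the triangle between Q = 2.5 and Q = 5: ½·(5 − 2.5)·(27.5 − 25) = 3.125.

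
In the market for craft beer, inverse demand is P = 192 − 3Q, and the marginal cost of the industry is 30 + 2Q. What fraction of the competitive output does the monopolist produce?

The monopolist equates marginal revenue to marginal cost: 192 − 6Q = 30 + 2Q, so Q = 20.25. From demand, P = 131.25.
Under competition P = MC: 192 − 3Q = 30 + 2Q ⇒ Q = 32.4, P = 94.8.
Ratio Q_m/Q_c = 20.25/32.4 = 0.625.

Q_m/Q_c = 0.625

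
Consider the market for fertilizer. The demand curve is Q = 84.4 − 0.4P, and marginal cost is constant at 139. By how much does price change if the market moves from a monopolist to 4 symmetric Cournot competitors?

Inverting demand: P = 211 − 2.5Q.
A monopolist chooses Q where MR = MC. MR = 211 − 5Q; setting this equal to 139 gives Q = 14.4 and P = 175.
Cournot with 4 identical firms: the symmetric best-response condition is 211 − 12.5q = 139. Each firm produces q = 5.76, total output Q = 23.04, price P = 153.4.
Change in price: 153.4 − 175 = −21.6.

Price falls by 21.6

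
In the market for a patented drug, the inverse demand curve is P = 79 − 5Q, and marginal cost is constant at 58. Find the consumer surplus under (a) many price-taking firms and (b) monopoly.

Competition: CS = 44.1; Monopoly: CS = 11.025

Competitive firms price at marginal cost: P = 58, giving Q = 4.2.
CS = ½·(79 − 58)·4.2 = 44.1.
A monopolist chooses Q where MR = MC. MR = 79 − 10Q; setting this equal to 58 gives Q = 2.1 and P = 68.5.
CS = ½·(79 − 68.5)·2.1 = 11.025.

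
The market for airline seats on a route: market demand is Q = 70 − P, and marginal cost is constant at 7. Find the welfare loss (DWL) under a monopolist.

DWL = 496.125

Inverting demand: P = 70 − Q.
Under competition P = MC = 7, so Q = (70 − 7)/1 = 63.
The monopolist equates marginal revenue to marginal cost: 70 − 2Q = 7, so Q = 31.5. From demand, P = 38.5.
DWL is the triangle between Q = 31.5 and Q = 63: ½·(63 − 31.5)·(38.5 − 7) = 496.125.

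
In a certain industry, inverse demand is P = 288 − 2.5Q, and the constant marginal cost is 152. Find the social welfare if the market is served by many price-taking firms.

TS = 3699.2

Under competition P = MC = 152, so Q = (288 − 152)/2.5 = 54.4.
CS = ½·(288 − 152)·54.4 = 3699.2; PS = (152 − 152)·54.4 = 0; TS = 3699.2.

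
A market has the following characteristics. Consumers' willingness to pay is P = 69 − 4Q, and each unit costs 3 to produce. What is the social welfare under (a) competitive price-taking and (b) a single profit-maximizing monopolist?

Perfect competition: P = MC = 3, so 69 − 4Q = 3 and Q = 16.5.
CS = ½·(69 − 3)·16.5 = 544.5; PS = (3 − 3)·16.5 = 0; TS = 544.5.
A monopolist chooses Q where MR = MC. MR = 69 − 8Q; setting this equal to 3 gives Q = 8.25 and P = 36.
CS = ½·(69 − 36)·8.25 = 136.125; PS = (36 − 3)·8.25 = 272.25; TS = 408.375.

Competition: TS = 544.5; Monopoly: TS = 408.375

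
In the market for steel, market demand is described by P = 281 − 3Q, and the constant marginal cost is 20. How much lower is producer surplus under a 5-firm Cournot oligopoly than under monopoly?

A monopolist chooses Q where MR = MC. MR = 281 − 6Q; setting this equal to 20 gives Q = 43.5 and P = 150.5.
PS = (150.5 − 20)·43.5 = 5676.75.
Cournot with 5 identical firms: the symmetric best-response condition is 281 − 18q = 20. Each firm produces q = 14.5, total output Q = 72.5, price P = 63.5.
PS = (63.5 − 20)·72.5 = 3153.75.
Change in producer surplus: 3153.75 − 5676.75 = −2523.

Producer surplus falls by 2523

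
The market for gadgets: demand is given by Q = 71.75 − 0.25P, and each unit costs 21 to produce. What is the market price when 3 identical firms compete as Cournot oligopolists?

Inverting demand: P = 287 − 4Q.
In a 3-firm Cournot equilibrium, symmetry and the first-order condition give q = (287 − 21)/(16) = 16.625. So Q = 49.875 and P = 87.5.

P = 87.5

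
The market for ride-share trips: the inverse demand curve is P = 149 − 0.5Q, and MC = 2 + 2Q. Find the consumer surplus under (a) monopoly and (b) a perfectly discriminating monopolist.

Monopoly: CS = 600.25; Perfect PD: CS = 0

Monopoly sets MR = MC: 149 − Q = 2 + 2Q ⇒ Q = 49, P = 149 − 0.5·49 = 124.5.
CS = ½·(149 − 124.5)·49 = 600.25.
Under first-degree price discrimination the firm charges each unit its demand price and produces up to where P = MC, i.e. Q = 58.8. Consumer surplus is zero; producer surplus equals total surplus.
CS = 0.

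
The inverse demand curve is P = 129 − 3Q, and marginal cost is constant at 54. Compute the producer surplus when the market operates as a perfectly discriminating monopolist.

PS = 937.5

A perfectly discriminating monopolist sells every unit with P(Q) ≥ MC(Q), so output equals the competitive quantity Q = 25. Each buyer pays their reservation price, so CS = 0 and the firm captures all surplus.
PS = ½·(129 − 54)·25 = 937.5.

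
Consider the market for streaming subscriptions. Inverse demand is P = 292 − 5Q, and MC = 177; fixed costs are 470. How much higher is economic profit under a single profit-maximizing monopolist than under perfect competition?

Economic profit rises by 661.25

Perfect competition: P = MC = 177, so 292 − 5Q = 177 and Q = 23.
Profit = (177 − 177)·23 − 470 = −470.
Monopoly sets MR = MC: 292 − 10Q = 177 ⇒ Q = 11.5, P = 292 − 5·11.5 = 234.5.
Profit = (234.5 − 177)·11.5 − 470 = 191.25.
Change in economic profit: 191.25 − −470 = 661.25.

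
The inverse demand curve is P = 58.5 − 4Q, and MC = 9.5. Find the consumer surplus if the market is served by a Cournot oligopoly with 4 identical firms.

Cournot with 4 identical firms: the symmetric best-response condition is 58.5 − 20q = 9.5. Each firm produces q = 2.45, total output Q = 9.8, price P = 19.3.
CS = ½·(58.5 − 19.3)·9.8 = 192.08.

CS = 192.08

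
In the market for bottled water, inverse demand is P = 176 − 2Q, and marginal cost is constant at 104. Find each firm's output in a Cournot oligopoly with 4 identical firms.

q_i = 7.2

With 4 symmetric Cournot firms, each firm's FOC gives 176 − 10q = 104, so q = 7.2, Q = 4·7.2 = 28.8, and P = 118.4.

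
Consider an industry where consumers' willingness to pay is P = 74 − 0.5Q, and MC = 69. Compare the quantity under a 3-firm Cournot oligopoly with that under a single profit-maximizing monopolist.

Cournot: Q = 7.5; Monopoly: Q = 5

Cournot with 3 identical firms: the symmetric best-response condition is 74 − 2q = 69. Each firm produces q = 2.5, total output Q = 7.5, price P = 70.25.
The monopolist equates marginal revenue to marginal cost: 74 − Q = 69, so Q = 5. From demand, P = 71.5.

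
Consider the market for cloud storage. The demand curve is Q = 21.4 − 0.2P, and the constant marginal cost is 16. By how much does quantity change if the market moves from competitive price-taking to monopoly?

Q falls by 9.1

Inverting demand: P = 107 − 5Q.
Under competition P = MC = 16, so Q = (107 − 16)/5 = 18.2.
Monopoly sets MR = MC: 107 − 10Q = 16 ⇒ Q = 9.1, P = 107 − 5·9.1 = 61.5.
Change in quantity: 9.1 − 18.2 = −9.1.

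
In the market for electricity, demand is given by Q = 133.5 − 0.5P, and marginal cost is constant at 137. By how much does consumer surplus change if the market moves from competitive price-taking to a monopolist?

CS falls by 3168.75

Inverting demand: P = 267 − 2Q.
Competitive firms price at marginal cost: P = 137, giving Q = 65.
CS = ½·(267 − 137)·65 = 4225.
Monopoly sets MR = MC: 267 − 4Q = 137 ⇒ Q = 32.5, P = 267 − 2·32.5 = 202.
CS = ½·(267 − 202)·32.5 = 1056.25.
Change in consumer surplus: 1056.25 − 4225 = −3168.75.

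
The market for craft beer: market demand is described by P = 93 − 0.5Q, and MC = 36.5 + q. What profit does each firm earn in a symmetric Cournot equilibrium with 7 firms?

Cournot with 7 identical firms: the symmetric best-response condition is 93 − 4q = 36.5 + q. Each firm produces q = 11.3, total output Q = 79.1, price P = 53.45.
Each firm's profit = 53.45·11.3 − (36.5·11.3 + ½·1·11.3²) = 127.69.

π_i = 127.69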